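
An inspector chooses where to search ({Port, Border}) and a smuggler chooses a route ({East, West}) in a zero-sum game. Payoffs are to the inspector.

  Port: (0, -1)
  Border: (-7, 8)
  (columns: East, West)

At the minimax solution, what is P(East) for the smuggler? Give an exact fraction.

9/16

Row minima: Port → -1, Border → -7; maximin = -1.
Column maxima: East → 0, West → 8; minimax = 0.
-1 ≠ 0, so there is no saddle point; optimal play is mixed.
Let the inspector play Port with probability p. Expected payoff against East: 0p + (-7)(1−p) = 7p − 7; against West: (-1)p + 8(1−p) = −9p + 8.
Setting these equal: 7p − 7 = −9p + 8 ⇒ 16p = 15 ⇒ p = 15/16, and the value is (7)·(15/16) − 7 = -7/16.
For the smuggler: with q = P(East), equating Port's and Border's payoffs gives q − 1 = −15q + 8 ⇒ q = 9/16.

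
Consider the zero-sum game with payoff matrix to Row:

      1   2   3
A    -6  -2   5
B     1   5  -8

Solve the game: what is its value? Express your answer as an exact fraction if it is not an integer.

Row minima: A → -6, B → -8; maximin = -6.
Column maxima: 1 → 1, 2 → 5, 3 → 5; minimax = 1.
-6 ≠ 1, so there is no saddle point; optimal play is mixed.
2 is strictly dominated by 1 (it gives Row strictly more in every row), so Column never plays it.
On the remaining 2×2 (A, B vs 1, 3):
Let Row play A with probability p. Expected payoff against 1: (-6)p + 1(1−p) = −7p + 1; against 3: 5p + (-8)(1−p) = 13p − 8.
Setting these equal: −7p + 1 = 13p − 8 ⇒ −20p = -9 ⇒ p = 9/20, and the value is (-7)·(9/20) + 1 = -43/20.
For Column: with q = P(1), equating A's and B's payoffs gives −11q + 5 = 9q − 8 ⇒ q = 13/20.

-43/20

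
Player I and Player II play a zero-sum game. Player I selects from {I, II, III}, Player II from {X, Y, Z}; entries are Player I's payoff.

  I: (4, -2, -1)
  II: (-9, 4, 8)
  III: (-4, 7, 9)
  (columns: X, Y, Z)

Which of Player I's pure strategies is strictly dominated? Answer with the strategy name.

II

III gives a strictly higher payoff than II against every column: -4 > -9, 7 > 4, 9 > 8.
So II is strictly dominated and Player I never plays it.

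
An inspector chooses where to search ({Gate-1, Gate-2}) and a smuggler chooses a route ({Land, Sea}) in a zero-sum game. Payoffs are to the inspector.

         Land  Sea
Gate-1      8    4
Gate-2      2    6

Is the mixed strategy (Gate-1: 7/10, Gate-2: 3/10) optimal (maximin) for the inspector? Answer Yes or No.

No

Against Land this mix gives (7/10)·8 + (3/10)·2 = 31/5.
Against Sea this mix gives (7/10)·4 + (3/10)·6 = 23/5.
The smuggler will play Sea, holding the inspector to 23/5. Shifting weight toward the row that does better against Sea would raise this floor (the equalizing mix achieves 5 against both Sea and Land), so the proposed strategy is not optimal.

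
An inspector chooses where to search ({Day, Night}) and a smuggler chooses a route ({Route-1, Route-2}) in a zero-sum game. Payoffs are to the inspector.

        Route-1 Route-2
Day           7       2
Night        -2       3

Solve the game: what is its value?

Row minima: Day → 2, Night → -2; maximin = 2.
Column maxima: Route-1 → 7, Route-2 → 3; minimax = 3.
2 ≠ 3, so there is no saddle point; optimal play is mixed.
Let the inspector play Day with probability p. Expected payoff against Route-1: 7p + (-2)(1−p) = 9p − 2; against Route-2: 2p + 3(1−p) = −p + 3.
Setting these equal: 9p − 2 = −p + 3 ⇒ 10p = 5 ⇒ p = 1/2, and the value is (9)·(1/2) − 2 = 5/2.
For the smuggler: with q = P(Route-1), equating Day's and Night's payoffs gives 5q + 2 = −5q + 3 ⇒ q = 1/10.

5/2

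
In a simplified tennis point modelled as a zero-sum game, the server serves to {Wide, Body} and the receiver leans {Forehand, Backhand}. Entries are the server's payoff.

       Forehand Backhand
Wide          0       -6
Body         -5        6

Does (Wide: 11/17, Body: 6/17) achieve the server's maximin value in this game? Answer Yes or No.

Yes

Against Forehand this mix gives (11/17)·0 + (6/17)·(-5) = -30/17.
Against Backhand this mix gives (11/17)·(-6) + (6/17)·6 = -30/17.
All of the receiver's active replies (Forehand, Backhand) yield -30/17, and no column does worse for the server. The mix makes the receiver indifferent and guarantees -30/17, so it is optimal.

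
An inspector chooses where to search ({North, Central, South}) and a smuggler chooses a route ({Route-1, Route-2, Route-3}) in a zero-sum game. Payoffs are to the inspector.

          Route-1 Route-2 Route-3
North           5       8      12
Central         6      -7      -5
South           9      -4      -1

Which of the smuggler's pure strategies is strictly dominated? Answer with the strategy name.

Route-2 holds the inspector's payoff strictly below Route-3 in every row: 8 < 12, -7 < -5, -4 < -1.
So Route-3 is strictly dominated for the smuggler.

Route-3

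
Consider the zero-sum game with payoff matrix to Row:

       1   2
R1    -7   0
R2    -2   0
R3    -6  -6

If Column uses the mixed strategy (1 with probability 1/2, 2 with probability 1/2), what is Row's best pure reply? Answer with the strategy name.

R2

Expected payoff of R1: (1/2)·(-7) + (1/2)·0 = -7/2.
Expected payoff of R2: (1/2)·(-2) + (1/2)·0 = -1.
Expected payoff of R3: (1/2)·(-6) + (1/2)·(-6) = -6.
The largest is -1, so Row's best response is R2.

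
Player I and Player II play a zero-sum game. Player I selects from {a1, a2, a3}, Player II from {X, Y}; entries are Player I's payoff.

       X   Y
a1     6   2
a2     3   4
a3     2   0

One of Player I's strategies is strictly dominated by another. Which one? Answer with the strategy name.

a1 gives a strictly higher payoff than a3 against every column: 6 > 2, 2 > 0.
So a3 is strictly dominated and Player I never plays it.

a3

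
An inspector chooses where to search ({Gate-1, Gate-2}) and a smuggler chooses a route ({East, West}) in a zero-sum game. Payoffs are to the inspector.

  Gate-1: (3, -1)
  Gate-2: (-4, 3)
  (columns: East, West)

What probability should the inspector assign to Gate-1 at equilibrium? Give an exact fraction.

Row minima: Gate-1 → -1, Gate-2 → -4; maximin = -1.
Column maxima: East → 3, West → 3; minimax = 3.
-1 ≠ 3, so there is no saddle point; optimal play is mixed.
Let the inspector play Gate-1 with probability p. Expected payoff against East: 3p + (-4)(1−p) = 7p − 4; against West: (-1)p + 3(1−p) = −4p + 3.
Setting these equal: 7p − 4 = −4p + 3 ⇒ 11p = 7 ⇒ p = 7/11, and the value is (7)·(7/11) − 4 = 5/11.
For the smuggler: with q = P(East), equating Gate-1's and Gate-2's payoffs gives 4q − 1 = −7q + 3 ⇒ q = 4/11.

7/11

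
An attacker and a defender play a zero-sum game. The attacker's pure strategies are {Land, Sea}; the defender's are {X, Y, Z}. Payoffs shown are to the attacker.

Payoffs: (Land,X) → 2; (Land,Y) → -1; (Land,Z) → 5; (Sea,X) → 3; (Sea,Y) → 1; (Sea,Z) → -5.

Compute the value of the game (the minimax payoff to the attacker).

Row minima: Land → -1, Sea → -5; maximin = -1.
Column maxima: X → 3, Y → 1, Z → 5; minimax = 1.
-1 ≠ 1, so there is no saddle point; optimal play is mixed.
X is strictly dominated by Y (it gives the attacker strictly more in every row), so the defender never plays it.
On the remaining 2×2 (Land, Sea vs Y, Z):
Let the attacker play Land with probability p. Expected payoff against Y: (-1)p + 1(1−p) = −2p + 1; against Z: 5p + (-5)(1−p) = 10p − 5.
Setting these equal: −2p + 1 = 10p − 5 ⇒ −12p = -6 ⇒ p = 1/2, and the value is (-2)·(1/2) + 1 = 0.
For the defender: with q = P(Y), equating Land's and Sea's payoffs gives −6q + 5 = 6q − 5 ⇒ q = 5/6.

0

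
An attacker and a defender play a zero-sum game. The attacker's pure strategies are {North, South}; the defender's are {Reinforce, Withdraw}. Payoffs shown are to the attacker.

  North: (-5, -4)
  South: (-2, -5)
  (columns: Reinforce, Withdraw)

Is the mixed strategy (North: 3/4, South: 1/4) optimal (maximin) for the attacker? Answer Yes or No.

Against Reinforce this mix gives (3/4)·(-5) + (1/4)·(-2) = -17/4.
Against Withdraw this mix gives (3/4)·(-4) + (1/4)·(-5) = -17/4.
All of the defender's active replies (Reinforce, Withdraw) yield -17/4, and no column does worse for the attacker. The mix makes the defender indifferent and guarantees -17/4, so it is optimal.

Yes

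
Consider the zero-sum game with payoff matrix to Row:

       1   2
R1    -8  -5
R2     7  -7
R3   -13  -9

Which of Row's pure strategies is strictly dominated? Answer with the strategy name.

R1 gives a strictly higher payoff than R3 against every column: -8 > -13, -5 > -9.
So R3 is strictly dominated and Row never plays it.

R3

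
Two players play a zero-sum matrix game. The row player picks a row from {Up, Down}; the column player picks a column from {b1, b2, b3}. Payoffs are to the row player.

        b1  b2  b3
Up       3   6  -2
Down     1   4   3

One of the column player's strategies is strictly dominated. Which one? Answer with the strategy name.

b1 holds the row player's payoff strictly below b2 in every row: 3 < 6, 1 < 4.
So b2 is strictly dominated for the column player.

b2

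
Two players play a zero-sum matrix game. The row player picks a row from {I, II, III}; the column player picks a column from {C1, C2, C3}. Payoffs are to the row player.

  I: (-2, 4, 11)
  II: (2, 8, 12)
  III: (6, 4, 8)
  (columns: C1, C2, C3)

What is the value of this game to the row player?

5

Row minima: I → -2, II → 2, III → 4; maximin = 4.
Column maxima: C1 → 6, C2 → 8, C3 → 12; minimax = 6.
4 ≠ 6, so there is no saddle point; optimal play is mixed.
I is strictly dominated by II, so the row player never plays it.
C3 is strictly dominated by C1 (it gives the row player strictly more in every row), so the column player never plays it.
On the remaining 2×2 (II, III vs C1, C2):
Let the row player play II with probability p. Expected payoff against C1: 2p + 6(1−p) = −4p + 6; against C2: 8p + 4(1−p) = 4p + 4.
Setting these equal: −4p + 6 = 4p + 4 ⇒ −8p = -2 ⇒ p = 1/4, and the value is (-4)·(1/4) + 6 = 5.
For the column player: with q = P(C1), equating II's and III's payoffs gives −6q + 8 = 2q + 4 ⇒ q = 1/2.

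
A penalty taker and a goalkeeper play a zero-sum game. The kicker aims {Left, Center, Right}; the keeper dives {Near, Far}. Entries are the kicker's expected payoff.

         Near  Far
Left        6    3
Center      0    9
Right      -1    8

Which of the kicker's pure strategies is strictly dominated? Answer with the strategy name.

Right

Center gives a strictly higher payoff than Right against every column: 0 > -1, 9 > 8.
So Right is strictly dominated and the kicker never plays it.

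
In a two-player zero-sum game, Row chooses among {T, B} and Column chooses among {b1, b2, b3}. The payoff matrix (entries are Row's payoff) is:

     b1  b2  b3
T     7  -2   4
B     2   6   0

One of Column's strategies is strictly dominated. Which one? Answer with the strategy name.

b1

b3 holds Row's payoff strictly below b1 in every row: 4 < 7, 0 < 2.
So b1 is strictly dominated for Column.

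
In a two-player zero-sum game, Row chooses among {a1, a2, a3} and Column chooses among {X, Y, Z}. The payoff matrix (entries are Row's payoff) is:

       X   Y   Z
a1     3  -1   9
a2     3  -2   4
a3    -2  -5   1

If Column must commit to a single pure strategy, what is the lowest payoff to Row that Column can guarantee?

-1

Column maxima: X → 3, Y → -1, Z → 9.
The smallest of these is -1.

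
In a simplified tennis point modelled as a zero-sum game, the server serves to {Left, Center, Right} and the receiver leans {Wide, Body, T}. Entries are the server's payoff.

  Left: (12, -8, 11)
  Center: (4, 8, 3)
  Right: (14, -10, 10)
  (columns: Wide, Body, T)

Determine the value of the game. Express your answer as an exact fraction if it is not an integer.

14/3

Row minima: Left → -8, Center → 3, Right → -10; maximin = 3.
Column maxima: Wide → 14, Body → 8, T → 11; minimax = 8.
3 ≠ 8, so there is no saddle point; optimal play is mixed.
Wide is strictly dominated by T (it gives the server strictly more in every row), so the receiver never plays it.
With Wide eliminated, Right is strictly dominated by Left (Left gives the server strictly more in every remaining column), so the server never plays it.
On the remaining 2×2 (Left, Center vs Body, T):
Let the server play Left with probability p. Expected payoff against Body: (-8)p + 8(1−p) = −16p + 8; against T: 11p + 3(1−p) = 8p + 3.
Setting these equal: −16p + 8 = 8p + 3 ⇒ −24p = -5 ⇒ p = 5/24, and the value is (-16)·(5/24) + 8 = 14/3.
For the receiver: with q = P(Body), equating Left's and Center's payoffs gives −19q + 11 = 5q + 3 ⇒ q = 1/3.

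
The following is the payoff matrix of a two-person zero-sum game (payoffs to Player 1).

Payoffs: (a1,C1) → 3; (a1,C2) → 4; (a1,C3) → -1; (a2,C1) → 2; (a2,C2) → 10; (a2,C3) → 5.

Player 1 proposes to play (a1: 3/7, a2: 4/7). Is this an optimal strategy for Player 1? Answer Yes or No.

Against C1 this mix gives (3/7)·3 + (4/7)·2 = 17/7.
Against C2 this mix gives (3/7)·4 + (4/7)·10 = 52/7.
Against C3 this mix gives (3/7)·(-1) + (4/7)·5 = 17/7.
All of Player 2's active replies (C1, C3) yield 17/7, and no column does worse for Player 1. The mix makes Player 2 indifferent and guarantees 17/7, so it is optimal.

Yes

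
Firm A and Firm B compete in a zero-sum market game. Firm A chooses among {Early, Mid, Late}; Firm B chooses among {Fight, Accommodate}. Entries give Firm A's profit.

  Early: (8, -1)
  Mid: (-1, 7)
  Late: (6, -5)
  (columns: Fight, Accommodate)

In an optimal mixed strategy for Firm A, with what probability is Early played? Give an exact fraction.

Row minima: Early → -1, Mid → -1, Late → -5; maximin = -1.
Column maxima: Fight → 8, Accommodate → 7; minimax = 7.
-1 ≠ 7, so there is no saddle point; optimal play is mixed.
Late is strictly dominated by Early, so Firm A never plays it.
On the remaining 2×2 (Early, Mid vs Fight, Accommodate):
Let Firm A play Early with probability p. Expected payoff against Fight: 8p + (-1)(1−p) = 9p − 1; against Accommodate: (-1)p + 7(1−p) = −8p + 7.
Setting these equal: 9p − 1 = −8p + 7 ⇒ 17p = 8 ⇒ p = 8/17, and the value is (9)·(8/17) − 1 = 55/17.
For Firm B: with q = P(Fight), equating Early's and Mid's payoffs gives 9q − 1 = −8q + 7 ⇒ q = 8/17.

8/17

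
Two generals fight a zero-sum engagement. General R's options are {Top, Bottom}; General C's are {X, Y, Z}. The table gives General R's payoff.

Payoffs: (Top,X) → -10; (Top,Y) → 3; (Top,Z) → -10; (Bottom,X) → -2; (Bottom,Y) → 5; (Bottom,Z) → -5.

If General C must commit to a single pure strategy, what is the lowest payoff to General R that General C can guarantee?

Column maxima: X → -2, Y → 5, Z → -5.
The smallest of these is -5.

-5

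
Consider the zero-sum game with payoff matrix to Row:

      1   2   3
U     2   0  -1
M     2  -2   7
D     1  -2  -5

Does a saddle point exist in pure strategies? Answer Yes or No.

Row minima: U → -1, M → -2, D → -5; maximin = -1.
Column maxima: 1 → 2, 2 → 0, 3 → 7; minimax = 0.
-1 ≠ 0, so no pure-strategy equilibrium exists.

No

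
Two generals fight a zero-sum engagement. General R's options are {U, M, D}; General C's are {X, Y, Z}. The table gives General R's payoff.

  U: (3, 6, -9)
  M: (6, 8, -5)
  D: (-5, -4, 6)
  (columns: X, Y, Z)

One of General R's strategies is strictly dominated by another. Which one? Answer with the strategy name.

M gives a strictly higher payoff than U against every column: 6 > 3, 8 > 6, -5 > -9.
So U is strictly dominated and General R never plays it.

U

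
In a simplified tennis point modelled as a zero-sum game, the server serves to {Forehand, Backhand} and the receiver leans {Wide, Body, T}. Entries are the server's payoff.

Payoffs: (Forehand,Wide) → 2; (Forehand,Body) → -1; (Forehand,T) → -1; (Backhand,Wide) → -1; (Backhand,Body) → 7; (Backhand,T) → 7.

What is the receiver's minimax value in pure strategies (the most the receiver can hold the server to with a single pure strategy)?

2

Column maxima: Wide → 2, Body → 7, T → 7.
The smallest of these is 2.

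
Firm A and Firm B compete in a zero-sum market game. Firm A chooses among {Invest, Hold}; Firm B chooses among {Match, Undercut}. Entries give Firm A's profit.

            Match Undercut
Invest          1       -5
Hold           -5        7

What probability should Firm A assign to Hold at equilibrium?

1/3

Row minima: Invest → -5, Hold → -5; maximin = -5.
Column maxima: Match → 1, Undercut → 7; minimax = 1.
-5 ≠ 1, so there is no saddle point; optimal play is mixed.
Let Firm A play Invest with probability p. Expected payoff against Match: 1p + (-5)(1−p) = 6p − 5; against Undercut: (-5)p + 7(1−p) = −12p + 7.
Setting these equal: 6p − 5 = −12p + 7 ⇒ 18p = 12 ⇒ p = 2/3, and the value is (6)·(2/3) − 5 = -1.
For Firm B: with q = P(Match), equating Invest's and Hold's payoffs gives 6q − 5 = −12q + 7 ⇒ q = 2/3.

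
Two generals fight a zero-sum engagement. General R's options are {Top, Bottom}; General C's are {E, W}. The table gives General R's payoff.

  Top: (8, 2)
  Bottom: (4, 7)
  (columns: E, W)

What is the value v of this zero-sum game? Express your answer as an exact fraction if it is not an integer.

16/3

Row minima: Top → 2, Bottom → 4; maximin = 4.
Column maxima: E → 8, W → 7; minimax = 7.
4 ≠ 7, so there is no saddle point; optimal play is mixed.
Let General R play Top with probability p. Expected payoff against E: 8p + 4(1−p) = 4p + 4; against W: 2p + 7(1−p) = −5p + 7.
Setting these equal: 4p + 4 = −5p + 7 ⇒ 9p = 3 ⇒ p = 1/3, and the value is (4)·(1/3) + 4 = 16/3.
For General C: with q = P(E), equating Top's and Bottom's payoffs gives 6q + 2 = −3q + 7 ⇒ q = 5/9.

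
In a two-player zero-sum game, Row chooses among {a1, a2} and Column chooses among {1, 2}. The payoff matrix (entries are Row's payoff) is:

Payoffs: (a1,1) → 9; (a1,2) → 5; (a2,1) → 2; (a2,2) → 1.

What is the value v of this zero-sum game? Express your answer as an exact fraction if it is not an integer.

Row minima: a1 → 5, a2 → 1; maximin = 5.
Column maxima: 1 → 9, 2 → 5; minimax = 5.
Since maximin = minimax = 5, there is a saddle point and the value is 5.

5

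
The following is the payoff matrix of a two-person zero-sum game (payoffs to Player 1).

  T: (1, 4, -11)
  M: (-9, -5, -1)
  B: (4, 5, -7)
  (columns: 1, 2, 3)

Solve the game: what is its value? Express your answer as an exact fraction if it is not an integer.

-67/19

Row minima: T → -11, M → -9, B → -7; maximin = -7.
Column maxima: 1 → 4, 2 → 5, 3 → -1; minimax = -1.
-7 ≠ -1, so there is no saddle point; optimal play is mixed.
T is strictly dominated by B, so Player 1 never plays it.
2 is strictly dominated by 1 (it gives Player 1 strictly more in every row), so Player 2 never plays it.
On the remaining 2×2 (M, B vs 1, 3):
Let Player 1 play M with probability p. Expected payoff against 1: (-9)p + 4(1−p) = −13p + 4; against 3: (-1)p + (-7)(1−p) = 6p − 7.
Setting these equal: −13p + 4 = 6p − 7 ⇒ −19p = -11 ⇒ p = 11/19, and the value is (-13)·(11/19) + 4 = -67/19.
For Player 2: with q = P(1), equating M's and B's payoffs gives −8q − 1 = 11q − 7 ⇒ q = 6/19.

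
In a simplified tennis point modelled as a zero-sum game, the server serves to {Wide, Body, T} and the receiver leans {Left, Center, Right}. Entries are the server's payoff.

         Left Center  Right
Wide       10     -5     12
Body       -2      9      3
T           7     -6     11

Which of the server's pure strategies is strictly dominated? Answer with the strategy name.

T

Wide gives a strictly higher payoff than T against every column: 10 > 7, -5 > -6, 12 > 11.
So T is strictly dominated and the server never plays it.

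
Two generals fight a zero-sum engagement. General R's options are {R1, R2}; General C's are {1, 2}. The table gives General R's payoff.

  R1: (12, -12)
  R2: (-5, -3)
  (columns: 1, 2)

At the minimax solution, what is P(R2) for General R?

12/13

Row minima: R1 → -12, R2 → -5; maximin = -5.
Column maxima: 1 → 12, 2 → -3; minimax = -3.
-5 ≠ -3, so there is no saddle point; optimal play is mixed.
Let General R play R1 with probability p. Expected payoff against 1: 12p + (-5)(1−p) = 17p − 5; against 2: (-12)p + (-3)(1−p) = −9p − 3.
Setting these equal: 17p − 5 = −9p − 3 ⇒ 26p = 2 ⇒ p = 1/13, and the value is (17)·(1/13) − 5 = -48/13.
For General C: with q = P(1), equating R1's and R2's payoffs gives 24q − 12 = −2q − 3 ⇒ q = 9/26.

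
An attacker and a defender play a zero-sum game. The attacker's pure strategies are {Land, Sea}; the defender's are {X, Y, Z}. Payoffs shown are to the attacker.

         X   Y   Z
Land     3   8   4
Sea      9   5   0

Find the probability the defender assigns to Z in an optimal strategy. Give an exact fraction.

Row minima: Land → 3, Sea → 0; maximin = 3.
Column maxima: X → 9, Y → 8, Z → 4; minimax = 4.
3 ≠ 4, so there is no saddle point; optimal play is mixed.
Y is strictly dominated by Z (it gives the attacker strictly more in every row), so the defender never plays it.
On the remaining 2×2 (Land, Sea vs X, Z):
Let the attacker play Land with probability p. Expected payoff against X: 3p + 9(1−p) = −6p + 9; against Z: 4p + 0(1−p) = 4p.
Setting these equal: −6p + 9 = 4p ⇒ −10p = -9 ⇒ p = 9/10, and the value is (-6)·(9/10) + 9 = 18/5.
For the defender: with q = P(X), equating Land's and Sea's payoffs gives −q + 4 = 9q ⇒ q = 2/5.

3/5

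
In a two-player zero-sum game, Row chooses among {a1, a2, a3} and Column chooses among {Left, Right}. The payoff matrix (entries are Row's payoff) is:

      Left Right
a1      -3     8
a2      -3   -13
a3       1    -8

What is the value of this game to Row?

Row minima: a1 → -3, a2 → -13, a3 → -8; maximin = -3.
Column maxima: Left → 1, Right → 8; minimax = 1.
-3 ≠ 1, so there is no saddle point; optimal play is mixed.
a2 is strictly dominated by a3, so Row never plays it.
On the remaining 2×2 (a1, a3 vs Left, Right):
Let Row play a1 with probability p. Expected payoff against Left: (-3)p + 1(1−p) = −4p + 1; against Right: 8p + (-8)(1−p) = 16p − 8.
Setting these equal: −4p + 1 = 16p − 8 ⇒ −20p = -9 ⇒ p = 9/20, and the value is (-4)·(9/20) + 1 = -4/5.
For Column: with q = P(Left), equating a1's and a3's payoffs gives −11q + 8 = 9q − 8 ⇒ q = 4/5.

-4/5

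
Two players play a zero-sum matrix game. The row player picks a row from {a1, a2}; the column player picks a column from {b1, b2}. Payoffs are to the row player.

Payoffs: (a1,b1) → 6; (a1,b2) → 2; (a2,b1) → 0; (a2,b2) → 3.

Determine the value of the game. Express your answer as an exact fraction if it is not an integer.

18/7

Row minima: a1 → 2, a2 → 0; maximin = 2.
Column maxima: b1 → 6, b2 → 3; minimax = 3.
2 ≠ 3, so there is no saddle point; optimal play is mixed.
Let the row player play a1 with probability p. Expected payoff against b1: 6p + 0(1−p) = 6p; against b2: 2p + 3(1−p) = −p + 3.
Setting these equal: 6p = −p + 3 ⇒ 7p = 3 ⇒ p = 3/7, and the value is (6)·(3/7) = 18/7.
For the column player: with q = P(b1), equating a1's and a2's payoffs gives 4q + 2 = −3q + 3 ⇒ q = 1/7.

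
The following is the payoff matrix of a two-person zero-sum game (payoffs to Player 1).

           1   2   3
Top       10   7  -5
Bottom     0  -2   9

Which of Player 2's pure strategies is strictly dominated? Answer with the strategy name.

2 holds Player 1's payoff strictly below 1 in every row: 7 < 10, -2 < 0.
So 1 is strictly dominated for Player 2.

1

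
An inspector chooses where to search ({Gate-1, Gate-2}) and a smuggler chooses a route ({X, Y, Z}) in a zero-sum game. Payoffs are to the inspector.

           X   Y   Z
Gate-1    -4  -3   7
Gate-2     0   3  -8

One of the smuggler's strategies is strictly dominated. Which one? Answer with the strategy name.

X holds the inspector's payoff strictly below Y in every row: -4 < -3, 0 < 3.
So Y is strictly dominated for the smuggler.

Y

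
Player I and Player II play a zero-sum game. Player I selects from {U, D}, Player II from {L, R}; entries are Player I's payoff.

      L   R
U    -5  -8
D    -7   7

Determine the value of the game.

Row minima: U → -8, D → -7; maximin = -7.
Column maxima: L → -5, R → 7; minimax = -5.
-7 ≠ -5, so there is no saddle point; optimal play is mixed.
Let Player I play U with probability p. Expected payoff against L: (-5)p + (-7)(1−p) = 2p − 7; against R: (-8)p + 7(1−p) = −15p + 7.
Setting these equal: 2p − 7 = −15p + 7 ⇒ 17p = 14 ⇒ p = 14/17, and the value is (2)·(14/17) − 7 = -91/17.
For Player II: with q = P(L), equating U's and D's payoffs gives 3q − 8 = −14q + 7 ⇒ q = 15/17.

-91/17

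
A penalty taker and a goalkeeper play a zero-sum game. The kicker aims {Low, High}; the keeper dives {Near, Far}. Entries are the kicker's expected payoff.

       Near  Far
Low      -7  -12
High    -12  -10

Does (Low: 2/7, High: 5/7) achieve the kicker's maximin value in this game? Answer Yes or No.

Yes

Against Near this mix gives (2/7)·(-7) + (5/7)·(-12) = -74/7.
Against Far this mix gives (2/7)·(-12) + (5/7)·(-10) = -74/7.
All of the keeper's active replies (Near, Far) yield -74/7, and no column does worse for the kicker. The mix makes the keeper indifferent and guarantees -74/7, so it is optimal.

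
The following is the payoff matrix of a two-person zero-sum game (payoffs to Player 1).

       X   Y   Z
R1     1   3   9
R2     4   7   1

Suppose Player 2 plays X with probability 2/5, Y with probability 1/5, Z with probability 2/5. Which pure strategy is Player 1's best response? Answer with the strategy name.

Expected payoff of R1: (2/5)·1 + (1/5)·3 + (2/5)·9 = 23/5.
Expected payoff of R2: (2/5)·4 + (1/5)·7 + (2/5)·1 = 17/5.
The largest is 23/5, so Player 1's best response is R1.

R1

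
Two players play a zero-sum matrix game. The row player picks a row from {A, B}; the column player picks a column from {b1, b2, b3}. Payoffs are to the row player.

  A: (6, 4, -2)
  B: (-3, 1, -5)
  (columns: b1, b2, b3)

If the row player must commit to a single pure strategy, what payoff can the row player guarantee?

Row minima: A → -2, B → -5.
The best of these is -2.

-2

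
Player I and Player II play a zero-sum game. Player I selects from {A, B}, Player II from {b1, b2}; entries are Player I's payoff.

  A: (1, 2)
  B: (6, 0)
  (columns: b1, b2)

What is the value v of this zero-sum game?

Row minima: A → 1, B → 0; maximin = 1.
Column maxima: b1 → 6, b2 → 2; minimax = 2.
1 ≠ 2, so there is no saddle point; optimal play is mixed.
Let Player I play A with probability p. Expected payoff against b1: 1p + 6(1−p) = −5p + 6; against b2: 2p + 0(1−p) = 2p.
Setting these equal: −5p + 6 = 2p ⇒ −7p = -6 ⇒ p = 6/7, and the value is (-5)·(6/7) + 6 = 12/7.
For Player II: with q = P(b1), equating A's and B's payoffs gives −q + 2 = 6q ⇒ q = 2/7.

12/7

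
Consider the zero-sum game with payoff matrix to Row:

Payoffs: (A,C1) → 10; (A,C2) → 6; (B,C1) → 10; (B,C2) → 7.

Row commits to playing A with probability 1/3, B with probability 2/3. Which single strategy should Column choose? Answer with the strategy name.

If Column plays C1, Row's expected payoff is (1/3)·10 + (2/3)·10 = 10.
If Column plays C2, Row's expected payoff is (1/3)·6 + (2/3)·7 = 20/3.
Column minimizes Row's payoff; the smallest is 20/3, so the best response is C2.

C2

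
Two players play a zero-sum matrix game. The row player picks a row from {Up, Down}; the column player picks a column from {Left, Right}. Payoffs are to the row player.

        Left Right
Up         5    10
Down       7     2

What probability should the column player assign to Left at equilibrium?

Row minima: Up → 5, Down → 2; maximin = 5.
Column maxima: Left → 7, Right → 10; minimax = 7.
5 ≠ 7, so there is no saddle point; optimal play is mixed.
Let the row player play Up with probability p. Expected payoff against Left: 5p + 7(1−p) = −2p + 7; against Right: 10p + 2(1−p) = 8p + 2.
Setting these equal: −2p + 7 = 8p + 2 ⇒ −10p = -5 ⇒ p = 1/2, and the value is (-2)·(1/2) + 7 = 6.
For the column player: with q = P(Left), equating Up's and Down's payoffs gives −5q + 10 = 5q + 2 ⇒ q = 4/5.

4/5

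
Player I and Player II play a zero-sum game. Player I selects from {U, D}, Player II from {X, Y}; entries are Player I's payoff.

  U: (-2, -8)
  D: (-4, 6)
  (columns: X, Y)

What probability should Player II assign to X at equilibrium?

Row minima: U → -8, D → -4; maximin = -4.
Column maxima: X → -2, Y → 6; minimax = -2.
-4 ≠ -2, so there is no saddle point; optimal play is mixed.
Let Player I play U with probability p. Expected payoff against X: (-2)p + (-4)(1−p) = 2p − 4; against Y: (-8)p + 6(1−p) = −14p + 6.
Setting these equal: 2p − 4 = −14p + 6 ⇒ 16p = 10 ⇒ p = 5/8, and the value is (2)·(5/8) − 4 = -11/4.
For Player II: with q = P(X), equating U's and D's payoffs gives 6q − 8 = −10q + 6 ⇒ q = 7/8.

7/8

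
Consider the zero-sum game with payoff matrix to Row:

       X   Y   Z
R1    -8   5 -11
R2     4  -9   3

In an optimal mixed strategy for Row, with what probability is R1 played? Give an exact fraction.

3/7

Row minima: R1 → -11, R2 → -9; maximin = -9.
Column maxima: X → 4, Y → 5, Z → 3; minimax = 3.
-9 ≠ 3, so there is no saddle point; optimal play is mixed.
X is strictly dominated by Z (it gives Row strictly more in every row), so Column never plays it.
On the remaining 2×2 (R1, R2 vs Y, Z):
Let Row play R1 with probability p. Expected payoff against Y: 5p + (-9)(1−p) = 14p − 9; against Z: (-11)p + 3(1−p) = −14p + 3.
Setting these equal: 14p − 9 = −14p + 3 ⇒ 28p = 12 ⇒ p = 3/7, and the value is (14)·(3/7) − 9 = -3.
For Column: with q = P(Y), equating R1's and R2's payoffs gives 16q − 11 = −12q + 3 ⇒ q = 1/2.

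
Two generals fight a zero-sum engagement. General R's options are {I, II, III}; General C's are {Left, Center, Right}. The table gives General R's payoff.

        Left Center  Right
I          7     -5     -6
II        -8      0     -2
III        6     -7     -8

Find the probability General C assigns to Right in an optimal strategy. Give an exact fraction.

15/19

Row minima: I → -6, II → -8, III → -8; maximin = -6.
Column maxima: Left → 7, Center → 0, Right → -2; minimax = -2.
-6 ≠ -2, so there is no saddle point; optimal play is mixed.
III is strictly dominated by I, so General R never plays it.
Center is strictly dominated by Right (it gives General R strictly more in every row), so General C never plays it.
On the remaining 2×2 (I, II vs Left, Right):
Let General R play I with probability p. Expected payoff against Left: 7p + (-8)(1−p) = 15p − 8; against Right: (-6)p + (-2)(1−p) = −4p − 2.
Setting these equal: 15p − 8 = −4p − 2 ⇒ 19p = 6 ⇒ p = 6/19, and the value is (15)·(6/19) − 8 = -62/19.
For General C: with q = P(Left), equating I's and II's payoffs gives 13q − 6 = −6q − 2 ⇒ q = 4/19.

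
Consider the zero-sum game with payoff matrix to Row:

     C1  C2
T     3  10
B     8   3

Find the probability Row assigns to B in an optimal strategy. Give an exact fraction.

7/12

Row minima: T → 3, B → 3; maximin = 3.
Column maxima: C1 → 8, C2 → 10; minimax = 8.
3 ≠ 8, so there is no saddle point; optimal play is mixed.
Let Row play T with probability p. Expected payoff against C1: 3p + 8(1−p) = −5p + 8; against C2: 10p + 3(1−p) = 7p + 3.
Setting these equal: −5p + 8 = 7p + 3 ⇒ −12p = -5 ⇒ p = 5/12, and the value is (-5)·(5/12) + 8 = 71/12.
For Column: with q = P(C1), equating T's and B's payoffs gives −7q + 10 = 5q + 3 ⇒ q = 7/12.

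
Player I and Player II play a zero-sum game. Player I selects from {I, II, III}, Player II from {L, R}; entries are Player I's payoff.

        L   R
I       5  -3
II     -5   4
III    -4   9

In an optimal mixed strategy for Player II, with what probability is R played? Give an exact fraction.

3/7

Row minima: I → -3, II → -5, III → -4; maximin = -3.
Column maxima: L → 5, R → 9; minimax = 5.
-3 ≠ 5, so there is no saddle point; optimal play is mixed.
II is strictly dominated by III, so Player I never plays it.
On the remaining 2×2 (I, III vs L, R):
Let Player I play I with probability p. Expected payoff against L: 5p + (-4)(1−p) = 9p − 4; against R: (-3)p + 9(1−p) = −12p + 9.
Setting these equal: 9p − 4 = −12p + 9 ⇒ 21p = 13 ⇒ p = 13/21, and the value is (9)·(13/21) − 4 = 11/7.
For Player II: with q = P(L), equating I's and III's payoffs gives 8q − 3 = −13q + 9 ⇒ q = 4/7.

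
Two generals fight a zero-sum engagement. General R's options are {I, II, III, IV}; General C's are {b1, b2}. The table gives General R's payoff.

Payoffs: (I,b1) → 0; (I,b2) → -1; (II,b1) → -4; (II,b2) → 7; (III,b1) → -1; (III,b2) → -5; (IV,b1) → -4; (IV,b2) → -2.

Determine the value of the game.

Row minima: I → -1, II → -4, III → -5, IV → -4; maximin = -1.
Column maxima: b1 → 0, b2 → 7; minimax = 0.
-1 ≠ 0, so there is no saddle point; optimal play is mixed.
III is strictly dominated by I, so General R never plays it.
IV is strictly dominated by I, so General R never plays it.
On the remaining 2×2 (I, II vs b1, b2):
Let General R play I with probability p. Expected payoff against b1: 0p + (-4)(1−p) = 4p − 4; against b2: (-1)p + 7(1−p) = −8p + 7.
Setting these equal: 4p − 4 = −8p + 7 ⇒ 12p = 11 ⇒ p = 11/12, and the value is (4)·(11/12) − 4 = -1/3.
For General C: with q = P(b1), equating I's and II's payoffs gives q − 1 = −11q + 7 ⇒ q = 2/3.

-1/3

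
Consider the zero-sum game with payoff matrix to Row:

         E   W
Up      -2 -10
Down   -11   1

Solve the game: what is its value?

-28/5

Row minima: Up → -10, Down → -11; maximin = -10.
Column maxima: E → -2, W → 1; minimax = -2.
-10 ≠ -2, so there is no saddle point; optimal play is mixed.
Let Row play Up with probability p. Expected payoff against E: (-2)p + (-11)(1−p) = 9p − 11; against W: (-10)p + 1(1−p) = −11p + 1.
Setting these equal: 9p − 11 = −11p + 1 ⇒ 20p = 12 ⇒ p = 3/5, and the value is (9)·(3/5) − 11 = -28/5.
For Column: with q = P(E), equating Up's and Down's payoffs gives 8q − 10 = −12q + 1 ⇒ q = 11/20.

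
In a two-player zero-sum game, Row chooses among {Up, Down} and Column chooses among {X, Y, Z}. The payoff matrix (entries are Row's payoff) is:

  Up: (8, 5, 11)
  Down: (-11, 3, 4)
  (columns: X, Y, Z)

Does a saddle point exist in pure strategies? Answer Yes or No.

Yes

Row minima: Up → 5, Down → -11; maximin = 5.
Column maxima: X → 8, Y → 5, Z → 11; minimax = 5.
maximin = minimax = 5, so a saddle point exists.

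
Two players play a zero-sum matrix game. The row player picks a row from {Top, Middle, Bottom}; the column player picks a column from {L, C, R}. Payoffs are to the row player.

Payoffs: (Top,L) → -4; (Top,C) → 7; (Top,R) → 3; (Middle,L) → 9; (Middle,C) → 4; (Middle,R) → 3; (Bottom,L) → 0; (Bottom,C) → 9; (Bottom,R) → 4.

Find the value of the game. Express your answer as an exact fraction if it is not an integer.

Row minima: Top → -4, Middle → 3, Bottom → 0; maximin = 3.
Column maxima: L → 9, C → 9, R → 4; minimax = 4.
3 ≠ 4, so there is no saddle point; optimal play is mixed.
Top is strictly dominated by Bottom, so the row player never plays it.
C is strictly dominated by R (it gives the row player strictly more in every row), so the column player never plays it.
On the remaining 2×2 (Middle, Bottom vs L, R):
Let the row player play Middle with probability p. Expected payoff against L: 9p + 0(1−p) = 9p; against R: 3p + 4(1−p) = −p + 4.
Setting these equal: 9p = −p + 4 ⇒ 10p = 4 ⇒ p = 2/5, and the value is (9)·(2/5) = 18/5.
For the column player: with q = P(L), equating Middle's and Bottom's payoffs gives 6q + 3 = −4q + 4 ⇒ q = 1/10.

18/5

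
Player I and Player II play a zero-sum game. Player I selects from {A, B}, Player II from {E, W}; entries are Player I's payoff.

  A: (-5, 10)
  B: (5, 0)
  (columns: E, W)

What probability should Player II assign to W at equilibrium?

Row minima: A → -5, B → 0; maximin = 0.
Column maxima: E → 5, W → 10; minimax = 5.
0 ≠ 5, so there is no saddle point; optimal play is mixed.
Let Player I play A with probability p. Expected payoff against E: (-5)p + 5(1−p) = −10p + 5; against W: 10p + 0(1−p) = 10p.
Setting these equal: −10p + 5 = 10p ⇒ −20p = -5 ⇒ p = 1/4, and the value is (-10)·(1/4) + 5 = 5/2.
For Player II: with q = P(E), equating A's and B's payoffs gives −15q + 10 = 5q ⇒ q = 1/2.

1/2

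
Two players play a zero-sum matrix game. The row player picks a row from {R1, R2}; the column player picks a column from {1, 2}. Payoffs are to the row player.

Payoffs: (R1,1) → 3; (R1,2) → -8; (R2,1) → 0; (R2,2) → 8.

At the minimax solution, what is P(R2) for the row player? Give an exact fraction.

Row minima: R1 → -8, R2 → 0; maximin = 0.
Column maxima: 1 → 3, 2 → 8; minimax = 3.
0 ≠ 3, so there is no saddle point; optimal play is mixed.
Let the row player play R1 with probability p. Expected payoff against 1: 3p + 0(1−p) = 3p; against 2: (-8)p + 8(1−p) = −16p + 8.
Setting these equal: 3p = −16p + 8 ⇒ 19p = 8 ⇒ p = 8/19, and the value is (3)·(8/19) = 24/19.
For the column player: with q = P(1), equating R1's and R2's payoffs gives 11q − 8 = −8q + 8 ⇒ q = 16/19.

11/19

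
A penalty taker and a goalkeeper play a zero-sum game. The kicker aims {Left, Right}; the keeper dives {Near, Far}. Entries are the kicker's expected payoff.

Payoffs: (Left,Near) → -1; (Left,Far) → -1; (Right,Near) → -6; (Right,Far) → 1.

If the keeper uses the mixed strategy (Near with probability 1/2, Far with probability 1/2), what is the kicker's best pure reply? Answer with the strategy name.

Left

Expected payoff of Left: (1/2)·(-1) + (1/2)·(-1) = -1.
Expected payoff of Right: (1/2)·(-6) + (1/2)·1 = -5/2.
The largest is -1, so the kicker's best response is Left.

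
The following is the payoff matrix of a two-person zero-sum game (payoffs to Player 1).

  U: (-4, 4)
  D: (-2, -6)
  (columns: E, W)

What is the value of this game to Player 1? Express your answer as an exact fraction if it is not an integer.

-8/3

Row minima: U → -4, D → -6; maximin = -4.
Column maxima: E → -2, W → 4; minimax = -2.
-4 ≠ -2, so there is no saddle point; optimal play is mixed.
Let Player 1 play U with probability p. Expected payoff against E: (-4)p + (-2)(1−p) = −2p − 2; against W: 4p + (-6)(1−p) = 10p − 6.
Setting these equal: −2p − 2 = 10p − 6 ⇒ −12p = -4 ⇒ p = 1/3, and the value is (-2)·(1/3) − 2 = -8/3.
For Player 2: with q = P(E), equating U's and D's payoffs gives −8q + 4 = 4q − 6 ⇒ q = 5/6.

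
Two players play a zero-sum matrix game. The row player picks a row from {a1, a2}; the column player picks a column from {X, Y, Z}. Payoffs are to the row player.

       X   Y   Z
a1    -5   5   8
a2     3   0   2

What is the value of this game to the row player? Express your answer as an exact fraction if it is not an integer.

15/13

Row minima: a1 → -5, a2 → 0; maximin = 0.
Column maxima: X → 3, Y → 5, Z → 8; minimax = 3.
0 ≠ 3, so there is no saddle point; optimal play is mixed.
Z is strictly dominated by Y (it gives the row player strictly more in every row), so the column player never plays it.
On the remaining 2×2 (a1, a2 vs X, Y):
Let the row player play a1 with probability p. Expected payoff against X: (-5)p + 3(1−p) = −8p + 3; against Y: 5p + 0(1−p) = 5p.
Setting these equal: −8p + 3 = 5p ⇒ −13p = -3 ⇒ p = 3/13, and the value is (-8)·(3/13) + 3 = 15/13.
For the column player: with q = P(X), equating a1's and a2's payoffs gives −10q + 5 = 3q ⇒ q = 5/13.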